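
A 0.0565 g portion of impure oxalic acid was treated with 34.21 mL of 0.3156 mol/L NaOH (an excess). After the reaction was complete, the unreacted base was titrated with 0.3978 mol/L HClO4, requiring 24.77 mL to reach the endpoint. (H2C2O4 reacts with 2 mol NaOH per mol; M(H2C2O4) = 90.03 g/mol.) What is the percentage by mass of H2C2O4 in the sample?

Total n(NaOH) added = 0.3156 x 0.03421 = 0.01080 mol.
n(HClO4) used = 0.3978 x 0.02477 = 0.009854 mol, which equals the excess n(NaOH).
So n(NaOH) consumed by the sample = 0.01080 - 0.009854 = 0.0009432 mol.
n(H2C2O4) = 0.0009432 / 2 = 0.0004716 mol.
mass H2C2O4 = 0.0004716 x 90.03 = 0.04246 g, so %H2C2O4 = 0.04246/0.0565 x 100 = 75.1%.

75.1%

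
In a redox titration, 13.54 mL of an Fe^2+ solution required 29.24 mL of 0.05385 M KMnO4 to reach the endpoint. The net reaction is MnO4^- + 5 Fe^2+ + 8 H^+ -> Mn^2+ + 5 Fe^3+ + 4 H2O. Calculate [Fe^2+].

n(KMnO4) = 0.05385 x 0.02924 = 0.001575 mol.
From the balanced equation, 1 mol KMnO4 reacts with 5 mol Fe^2+, so n(Fe^2+) = 0.001575 x 5/1 = 0.007873 mol.
[Fe^2+] = 0.007873 / 0.01354 L = 0.581 M.

0.581 M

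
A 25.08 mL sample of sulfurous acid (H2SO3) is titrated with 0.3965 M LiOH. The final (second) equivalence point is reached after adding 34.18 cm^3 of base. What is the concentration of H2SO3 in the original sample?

0.270 M

n(LiOH) = 0.3965 x 0.03418 = 0.01355 mol.
At the final (second) equivalence point, 2 mol OH^- react per mol H2SO3, so n(H2SO3) = 0.01355 / 2 = 0.006776 mol.
[H2SO3] = 0.006776 / 0.02508 L = 0.270 M.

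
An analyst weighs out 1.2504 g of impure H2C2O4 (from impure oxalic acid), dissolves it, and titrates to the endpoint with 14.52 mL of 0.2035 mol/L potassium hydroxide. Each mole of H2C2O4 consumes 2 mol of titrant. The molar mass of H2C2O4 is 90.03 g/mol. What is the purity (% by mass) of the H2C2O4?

n(KOH) = 0.2035 x 0.01452 = 0.002955 mol.
n(H2C2O4) = 0.002955 / 2 = 0.001477 mol.
mass of H2C2O4 = 0.001477 x 90.03 = 0.1330 g.
% purity = 0.1330 / 1.2504 x 100 = 10.6%.

10.6%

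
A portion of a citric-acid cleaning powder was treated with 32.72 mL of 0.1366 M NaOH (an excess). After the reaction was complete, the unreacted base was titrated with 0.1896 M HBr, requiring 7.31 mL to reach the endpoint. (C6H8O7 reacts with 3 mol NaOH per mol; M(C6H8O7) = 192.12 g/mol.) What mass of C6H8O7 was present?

0.197 g

Total n(NaOH) added = 0.1366 x 0.03272 = 0.004470 mol.
n(HBr) used = 0.1896 x 0.007310 = 0.001386 mol, which equals the excess n(NaOH).
So n(NaOH) consumed by the sample = 0.004470 - 0.001386 = 0.003084 mol.
n(C6H8O7) = 0.003084 / 3 = 0.001028 mol.
mass = 0.001028 mol x 192.12 g/mol = 0.197 g.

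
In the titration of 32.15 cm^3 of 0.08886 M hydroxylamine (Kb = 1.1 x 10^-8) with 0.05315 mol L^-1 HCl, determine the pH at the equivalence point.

3.76

n(NH2OH) = 0.08886 x 0.03215 = 0.002857 mol; V(HCl) at equivalence = 0.002857/0.05315 = 0.05375 L.
At equivalence the base is fully converted to NH3OH+; total volume = 0.08590 L, so [NH3OH+] = 0.002857/0.08590 = 0.03326 M.
Ka(NH3OH+) = Kw/Kb = 1.0e-14 / 1.1 x 10^-8 = 9.09e-7.
[H^+] = sqrt(Ka x [NH3OH+]) = sqrt(9.09e-7 x 0.03326) = 0.000174 M.
pH = -log(0.000174) = 3.76.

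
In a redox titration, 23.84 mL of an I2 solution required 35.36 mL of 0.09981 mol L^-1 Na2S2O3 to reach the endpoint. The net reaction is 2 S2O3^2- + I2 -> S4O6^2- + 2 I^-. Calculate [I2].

0.0740 M

n(Na2S2O3) = 0.09981 x 0.03536 = 0.003529 mol.
From the balanced equation, 2 mol Na2S2O3 reacts with 1 mol I2, so n(I2) = 0.003529 x 1/2 = 0.001765 mol.
[I2] = 0.001765 / 0.02384 L = 0.0740 M.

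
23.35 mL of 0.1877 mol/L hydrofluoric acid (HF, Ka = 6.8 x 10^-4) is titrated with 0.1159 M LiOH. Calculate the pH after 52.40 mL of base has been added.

12.35

n(acid) = 0.1877 x 0.02335 = 0.004383 mol; n(LiOH) added = 0.1159 x 0.05240 = 0.006073 mol.
Base is in excess by 0.006073 - 0.004383 = 0.001690 mol in a total volume of 0.07575 L.
[OH^-] = 0.001690/0.07575 = 0.02232 M, so pOH = 1.65 and pH = 14.00 - 1.65 = 12.35.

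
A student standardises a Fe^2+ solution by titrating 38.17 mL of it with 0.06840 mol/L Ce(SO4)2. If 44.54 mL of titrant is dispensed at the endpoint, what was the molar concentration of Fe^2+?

0.0798 M

n(Ce(SO4)2) = 0.06840 x 0.04454 = 0.003047 mol.
From the balanced equation, 1 mol Ce(SO4)2 reacts with 1 mol Fe^2+, so n(Fe^2+) = 0.003047 x 1/1 = 0.003047 mol.
[Fe^2+] = 0.003047 / 0.03817 L = 0.0798 M.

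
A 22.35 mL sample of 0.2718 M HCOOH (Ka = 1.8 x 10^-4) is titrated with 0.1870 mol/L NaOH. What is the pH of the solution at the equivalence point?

n(HCOOH) = 0.2718 x 0.02235 = 0.006075 mol; V(NaOH) at equivalence = 0.006075/0.1870 = 0.03249 L.
At equivalence all the acid is converted to HCOO-; total volume = 0.02235 + 0.03249 = 0.05484 L, so [HCOO-] = 0.006075/0.05484 = 0.1108 M.
Kb = Kw/Ka = 1.0e-14 / 1.8 x 10^-4 = 5.56e-11.
[OH^-] = sqrt(Kb x [HCOO-]) = sqrt(5.56e-11 x 0.1108) = 2.48e-6 M.
pOH = 5.61, so pH = 14.00 - 5.61 = 8.39.

8.39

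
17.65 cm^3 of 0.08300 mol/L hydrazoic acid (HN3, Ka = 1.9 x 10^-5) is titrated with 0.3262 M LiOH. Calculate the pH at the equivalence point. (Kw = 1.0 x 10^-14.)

n(HN3) = 0.08300 x 0.01765 = 0.001465 mol; V(LiOH) at equivalence = 0.001465/0.3262 = 0.004491 L.
At equivalence all the acid is converted to N3-; total volume = 0.01765 + 0.004491 = 0.02214 L, so [N3-] = 0.001465/0.02214 = 0.06616 M.
Kb = Kw/Ka = 1.0e-14 / 1.9 x 10^-5 = 5.26e-10.
[OH^-] = sqrt(Kb x [N3-]) = sqrt(5.26e-10 x 0.06616) = 5.90e-6 M.
pOH = 5.23, so pH = 14.00 - 5.23 = 8.77.

8.77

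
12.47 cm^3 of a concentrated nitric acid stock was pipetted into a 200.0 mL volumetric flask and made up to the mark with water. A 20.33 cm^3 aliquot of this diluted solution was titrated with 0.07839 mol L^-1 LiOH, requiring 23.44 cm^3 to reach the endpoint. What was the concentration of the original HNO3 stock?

1.45 M

n(LiOH) = 0.07839 x 0.02344 = 0.001837 mol.
n(HNO3) in the aliquot = 0.001837 mol.
[diluted HNO3] = 0.001837 / 0.02033 = 0.09038 M.
Dilution factor = 200.0/12.47 = 16.04, so [stock] = 0.09038 x 16.04 = 1.45 M.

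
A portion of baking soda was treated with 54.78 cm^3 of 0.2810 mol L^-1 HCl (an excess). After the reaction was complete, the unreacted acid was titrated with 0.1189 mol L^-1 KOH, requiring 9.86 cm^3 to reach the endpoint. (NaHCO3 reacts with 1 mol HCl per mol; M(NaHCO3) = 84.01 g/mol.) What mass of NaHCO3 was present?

Total n(HCl) added = 0.2810 x 0.05478 = 0.01539 mol.
n(KOH) used = 0.1189 x 0.009860 = 0.001172 mol, which equals the excess n(HCl).
So n(HCl) consumed by the sample = 0.01539 - 0.001172 = 0.01422 mol.
n(NaHCO3) = 0.01422 / 1 = 0.01422 mol.
mass = 0.01422 mol x 84.01 g/mol = 1.19 g.

1.19 g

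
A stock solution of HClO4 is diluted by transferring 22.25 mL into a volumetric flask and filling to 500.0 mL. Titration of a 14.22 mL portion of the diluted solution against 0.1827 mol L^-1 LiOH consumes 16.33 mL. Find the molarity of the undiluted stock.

4.71 M

n(LiOH) = 0.1827 x 0.01633 = 0.002983 mol.
n(HClO4) in the aliquot = 0.002983 mol.
[diluted HClO4] = 0.002983 / 0.01422 = 0.2098 M.
Dilution factor = 500.0/22.25 = 22.47, so [stock] = 0.2098 x 22.47 = 4.71 M.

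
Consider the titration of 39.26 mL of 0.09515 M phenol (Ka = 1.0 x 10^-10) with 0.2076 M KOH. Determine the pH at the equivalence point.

n(C6H5OH) = 0.09515 x 0.03926 = 0.003736 mol; V(KOH) at equivalence = 0.003736/0.2076 = 0.01799 L.
At equivalence all the acid is converted to C6H5O-; total volume = 0.03926 + 0.01799 = 0.05725 L, so [C6H5O-] = 0.003736/0.05725 = 0.06525 M.
Kb = Kw/Ka = 1.0e-14 / 1.0 x 10^-10 = 0.000100.
[OH^-] = sqrt(Kb x [C6H5O-]) = sqrt(0.000100 x 0.06525) = 0.00255 M.
pOH = 2.59, so pH = 14.00 - 2.59 = 11.41.

11.41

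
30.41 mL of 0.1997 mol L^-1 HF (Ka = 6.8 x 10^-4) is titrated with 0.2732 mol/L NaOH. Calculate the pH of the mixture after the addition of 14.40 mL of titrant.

Initial n(HF) = 0.1997 x 0.03041 = 0.006073 mol.
n(NaOH) added = 0.2732 x 0.01440 = 0.003934 mol, converting that many moles of HF to F-.
Remaining n(HF) = 0.002139 mol; n(F-) = 0.003934 mol.
By Henderson-Hasselbalch, pH = pKa + log([A^-]/[HA]) = 3.17 + log(0.003934/0.002139) = 3.17 + (+0.26) = 3.43.

3.43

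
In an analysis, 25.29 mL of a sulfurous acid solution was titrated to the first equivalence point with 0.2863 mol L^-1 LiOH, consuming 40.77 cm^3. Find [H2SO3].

0.462 M

n(LiOH) = 0.2863 x 0.04077 = 0.01167 mol.
At the first equivalence point, 1 mol OH^- react per mol H2SO3, so n(H2SO3) = 0.01167 / 1 = 0.01167 mol.
[H2SO3] = 0.01167 / 0.02529 L = 0.462 M.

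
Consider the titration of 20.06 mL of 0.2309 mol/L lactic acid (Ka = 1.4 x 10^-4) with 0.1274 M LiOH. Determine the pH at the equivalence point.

n(HC3H5O3) = 0.2309 x 0.02006 = 0.004632 mol; V(LiOH) at equivalence = 0.004632/0.1274 = 0.03636 L.
At equivalence all the acid is converted to C3H5O3-; total volume = 0.02006 + 0.03636 = 0.05642 L, so [C3H5O3-] = 0.004632/0.05642 = 0.08210 M.
Kb = Kw/Ka = 1.0e-14 / 1.4 x 10^-4 = 7.14e-11.
[OH^-] = sqrt(Kb x [C3H5O3-]) = sqrt(7.14e-11 x 0.08210) = 2.42e-6 M.
pOH = 5.62, so pH = 14.00 - 5.62 = 8.38.

8.38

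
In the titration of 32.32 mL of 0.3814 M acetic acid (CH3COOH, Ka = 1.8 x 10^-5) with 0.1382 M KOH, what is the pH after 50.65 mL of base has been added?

4.86

Initial n(CH3COOH) = 0.3814 x 0.03232 = 0.01233 mol.
n(KOH) added = 0.1382 x 0.05065 = 0.007000 mol, converting that many moles of CH3COOH to CH3COO-.
Remaining n(CH3COOH) = 0.005327 mol; n(CH3COO-) = 0.007000 mol.
By Henderson-Hasselbalch, pH = pKa + log([A^-]/[HA]) = 4.74 + log(0.007000/0.005327) = 4.74 + (+0.12) = 4.86.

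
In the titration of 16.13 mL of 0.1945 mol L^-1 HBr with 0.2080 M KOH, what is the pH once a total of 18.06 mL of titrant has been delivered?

12.26

n(acid) = 0.1945 x 0.01613 = 0.003137 mol; n(KOH) added = 0.2080 x 0.01806 = 0.003756 mol.
Base is in excess by 0.003756 - 0.003137 = 0.0006192 mol in a total volume of 0.03419 L.
[OH^-] = 0.0006192/0.03419 = 0.01811 M, so pOH = 1.74 and pH = 14.00 - 1.74 = 12.26.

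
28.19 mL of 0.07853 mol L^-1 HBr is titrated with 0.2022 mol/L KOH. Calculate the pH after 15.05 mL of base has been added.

12.28

n(acid) = 0.07853 x 0.02819 = 0.002214 mol; n(KOH) added = 0.2022 x 0.01505 = 0.003043 mol.
Base is in excess by 0.003043 - 0.002214 = 0.0008293 mol in a total volume of 0.04324 L.
[OH^-] = 0.0008293/0.04324 = 0.01918 M, so pOH = 1.72 and pH = 14.00 - 1.72 = 12.28.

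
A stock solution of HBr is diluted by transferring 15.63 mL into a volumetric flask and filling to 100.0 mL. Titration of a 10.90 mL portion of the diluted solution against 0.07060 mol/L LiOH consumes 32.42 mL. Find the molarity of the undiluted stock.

n(LiOH) = 0.07060 x 0.03242 = 0.002289 mol.
n(HBr) in the aliquot = 0.002289 mol.
[diluted HBr] = 0.002289 / 0.01090 = 0.2100 M.
Dilution factor = 100.0/15.63 = 6.398, so [stock] = 0.2100 x 6.398 = 1.34 M.

1.34 M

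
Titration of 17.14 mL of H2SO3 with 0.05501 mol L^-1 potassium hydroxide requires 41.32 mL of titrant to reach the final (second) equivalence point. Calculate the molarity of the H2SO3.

0.0663 M

n(KOH) = 0.05501 x 0.04132 = 0.002273 mol.
At the final (second) equivalence point, 2 mol OH^- react per mol H2SO3, so n(H2SO3) = 0.002273 / 2 = 0.001137 mol.
[H2SO3] = 0.001137 / 0.01714 L = 0.0663 M.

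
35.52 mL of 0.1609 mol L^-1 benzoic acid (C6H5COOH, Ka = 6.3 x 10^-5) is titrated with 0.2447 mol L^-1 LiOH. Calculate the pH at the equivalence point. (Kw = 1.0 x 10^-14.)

8.59

n(C6H5COOH) = 0.1609 x 0.03552 = 0.005715 mol; V(LiOH) at equivalence = 0.005715/0.2447 = 0.02336 L.
At equivalence all the acid is converted to C6H5COO-; total volume = 0.03552 + 0.02336 = 0.05888 L, so [C6H5COO-] = 0.005715/0.05888 = 0.09707 M.
Kb = Kw/Ka = 1.0e-14 / 6.3 x 10^-5 = 1.59e-10.
[OH^-] = sqrt(Kb x [C6H5COO-]) = sqrt(1.59e-10 x 0.09707) = 3.93e-6 M.
pOH = 5.41, so pH = 14.00 - 5.41 = 8.59.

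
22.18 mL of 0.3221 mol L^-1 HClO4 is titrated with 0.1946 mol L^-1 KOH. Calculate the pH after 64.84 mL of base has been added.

n(acid) = 0.3221 x 0.02218 = 0.007144 mol; n(KOH) added = 0.1946 x 0.06484 = 0.01262 mol.
Base is in excess by 0.01262 - 0.007144 = 0.005474 mol in a total volume of 0.08702 L.
[OH^-] = 0.005474/0.08702 = 0.06290 M, so pOH = 1.20 and pH = 14.00 - 1.20 = 12.80.

12.80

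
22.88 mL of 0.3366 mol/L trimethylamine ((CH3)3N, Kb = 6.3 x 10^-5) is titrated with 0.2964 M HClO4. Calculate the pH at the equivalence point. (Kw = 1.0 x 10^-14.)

5.30

n((CH3)3N) = 0.3366 x 0.02288 = 0.007701 mol; V(HClO4) at equivalence = 0.007701/0.2964 = 0.02598 L.
At equivalence the base is fully converted to (CH3)3NH+; total volume = 0.04886 L, so [(CH3)3NH+] = 0.007701/0.04886 = 0.1576 M.
Ka((CH3)3NH+) = Kw/Kb = 1.0e-14 / 6.3 x 10^-5 = 1.59e-10.
[H^+] = sqrt(Ka x [(CH3)3NH+]) = sqrt(1.59e-10 x 0.1576) = 5.00e-6 M.
pH = -log(5.00e-6) = 5.30.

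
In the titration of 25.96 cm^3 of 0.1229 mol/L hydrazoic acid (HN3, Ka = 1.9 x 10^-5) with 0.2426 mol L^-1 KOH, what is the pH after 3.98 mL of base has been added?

4.36

Initial n(HN3) = 0.1229 x 0.02596 = 0.003190 mol.
n(KOH) added = 0.2426 x 0.003980 = 0.0009655 mol, converting that many moles of HN3 to N3-.
Remaining n(HN3) = 0.002225 mol; n(N3-) = 0.0009655 mol.
By Henderson-Hasselbalch, pH = pKa + log([A^-]/[HA]) = 4.72 + log(0.0009655/0.002225) = 4.72 + (-0.36) = 4.36.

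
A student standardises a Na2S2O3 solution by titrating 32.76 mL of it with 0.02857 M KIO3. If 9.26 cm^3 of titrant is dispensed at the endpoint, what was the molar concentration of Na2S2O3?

0.0485 M

n(KIO3) = 0.02857 x 0.009260 = 0.0002646 mol.
From the balanced equation, 1 mol KIO3 reacts with 6 mol Na2S2O3, so n(Na2S2O3) = 0.0002646 x 6/1 = 0.001587 mol.
[Na2S2O3] = 0.001587 / 0.03276 L = 0.0485 M.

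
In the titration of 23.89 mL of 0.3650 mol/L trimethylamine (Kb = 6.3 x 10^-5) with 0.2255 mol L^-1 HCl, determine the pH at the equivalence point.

n((CH3)3N) = 0.3650 x 0.02389 = 0.008720 mol; V(HCl) at equivalence = 0.008720/0.2255 = 0.03867 L.
At equivalence the base is fully converted to (CH3)3NH+; total volume = 0.06256 L, so [(CH3)3NH+] = 0.008720/0.06256 = 0.1394 M.
Ka((CH3)3NH+) = Kw/Kb = 1.0e-14 / 6.3 x 10^-5 = 1.59e-10.
[H^+] = sqrt(Ka x [(CH3)3NH+]) = sqrt(1.59e-10 x 0.1394) = 4.70e-6 M.
pH = -log(4.70e-6) = 5.33.

5.33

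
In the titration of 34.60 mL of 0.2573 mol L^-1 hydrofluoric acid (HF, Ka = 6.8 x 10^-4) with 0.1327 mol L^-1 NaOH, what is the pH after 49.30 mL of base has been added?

Initial n(HF) = 0.2573 x 0.03460 = 0.008903 mol.
n(NaOH) added = 0.1327 x 0.04930 = 0.006542 mol, converting that many moles of HF to F-.
Remaining n(HF) = 0.002360 mol; n(F-) = 0.006542 mol.
By Henderson-Hasselbalch, pH = pKa + log([A^-]/[HA]) = 3.17 + log(0.006542/0.002360) = 3.17 + (+0.44) = 3.61.

3.61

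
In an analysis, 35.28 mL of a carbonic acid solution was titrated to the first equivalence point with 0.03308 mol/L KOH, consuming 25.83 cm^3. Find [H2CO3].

0.0242 M

n(KOH) = 0.03308 x 0.02583 = 0.0008545 mol.
At the first equivalence point, 1 mol OH^- react per mol H2CO3, so n(H2CO3) = 0.0008545 / 1 = 0.0008545 mol.
[H2CO3] = 0.0008545 / 0.03528 L = 0.0242 M.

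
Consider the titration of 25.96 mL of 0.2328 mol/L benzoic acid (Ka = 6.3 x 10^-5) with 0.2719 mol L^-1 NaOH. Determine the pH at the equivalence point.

8.65

n(C6H5COOH) = 0.2328 x 0.02596 = 0.006043 mol; V(NaOH) at equivalence = 0.006043/0.2719 = 0.02223 L.
At equivalence all the acid is converted to C6H5COO-; total volume = 0.02596 + 0.02223 = 0.04819 L, so [C6H5COO-] = 0.006043/0.04819 = 0.1254 M.
Kb = Kw/Ka = 1.0e-14 / 6.3 x 10^-5 = 1.59e-10.
[OH^-] = sqrt(Kb x [C6H5COO-]) = sqrt(1.59e-10 x 0.1254) = 4.46e-6 M.
pOH = 5.35, so pH = 14.00 - 5.35 = 8.65.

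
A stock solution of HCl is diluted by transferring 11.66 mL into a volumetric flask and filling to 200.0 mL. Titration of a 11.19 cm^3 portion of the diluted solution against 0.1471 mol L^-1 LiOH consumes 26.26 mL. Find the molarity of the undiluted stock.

n(LiOH) = 0.1471 x 0.02626 = 0.003863 mol.
n(HCl) in the aliquot = 0.003863 mol.
[diluted HCl] = 0.003863 / 0.01119 = 0.3452 M.
Dilution factor = 200.0/11.66 = 17.15, so [stock] = 0.3452 x 17.15 = 5.92 M.

5.92 M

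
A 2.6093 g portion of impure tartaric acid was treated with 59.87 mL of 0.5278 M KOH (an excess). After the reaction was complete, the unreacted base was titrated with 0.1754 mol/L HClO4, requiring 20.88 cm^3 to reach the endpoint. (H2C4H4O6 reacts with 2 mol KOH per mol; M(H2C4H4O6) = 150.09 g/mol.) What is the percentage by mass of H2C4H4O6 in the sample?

Total n(KOH) added = 0.5278 x 0.05987 = 0.03160 mol.
n(HClO4) used = 0.1754 x 0.02088 = 0.003662 mol, which equals the excess n(KOH).
So n(KOH) consumed by the sample = 0.03160 - 0.003662 = 0.02794 mol.
n(H2C4H4O6) = 0.02794 / 2 = 0.01397 mol.
mass H2C4H4O6 = 0.01397 x 150.09 = 2.097 g, so %H2C4H4O6 = 2.097/2.6093 x 100 = 80.3%.

80.3%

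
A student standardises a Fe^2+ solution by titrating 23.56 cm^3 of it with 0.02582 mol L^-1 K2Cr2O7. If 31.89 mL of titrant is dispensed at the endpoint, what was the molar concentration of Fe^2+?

n(K2Cr2O7) = 0.02582 x 0.03189 = 0.0008234 mol.
From the balanced equation, 1 mol K2Cr2O7 reacts with 6 mol Fe^2+, so n(Fe^2+) = 0.0008234 x 6/1 = 0.004940 mol.
[Fe^2+] = 0.004940 / 0.02356 L = 0.210 M.

0.210 M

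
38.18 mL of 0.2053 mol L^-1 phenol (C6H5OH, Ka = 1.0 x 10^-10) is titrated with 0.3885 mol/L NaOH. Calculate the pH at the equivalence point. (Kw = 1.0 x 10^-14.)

n(C6H5OH) = 0.2053 x 0.03818 = 0.007838 mol; V(NaOH) at equivalence = 0.007838/0.3885 = 0.02018 L.
At equivalence all the acid is converted to C6H5O-; total volume = 0.03818 + 0.02018 = 0.05836 L, so [C6H5O-] = 0.007838/0.05836 = 0.1343 M.
Kb = Kw/Ka = 1.0e-14 / 1.0 x 10^-10 = 0.000100.
[OH^-] = sqrt(Kb x [C6H5O-]) = sqrt(0.000100 x 0.1343) = 0.00366 M.
pOH = 2.44, so pH = 14.00 - 2.44 = 11.56.

11.56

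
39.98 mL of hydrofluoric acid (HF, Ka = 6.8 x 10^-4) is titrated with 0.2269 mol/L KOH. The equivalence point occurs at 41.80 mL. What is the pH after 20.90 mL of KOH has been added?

3.17

20.90 mL is exactly half the equivalence volume (41.80/2), i.e. the half-equivalence point.
There, n(HA) = n(A^-), so pH = pKa = -log(6.8 x 10^-4) = 3.17.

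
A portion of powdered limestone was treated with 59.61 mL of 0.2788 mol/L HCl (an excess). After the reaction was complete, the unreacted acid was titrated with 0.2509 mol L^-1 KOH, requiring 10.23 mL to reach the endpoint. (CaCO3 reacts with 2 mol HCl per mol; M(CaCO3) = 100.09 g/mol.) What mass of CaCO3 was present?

0.703 g

Total n(HCl) added = 0.2788 x 0.05961 = 0.01662 mol.
n(KOH) used = 0.2509 x 0.01023 = 0.002567 mol, which equals the excess n(HCl).
So n(HCl) consumed by the sample = 0.01662 - 0.002567 = 0.01405 mol.
n(CaCO3) = 0.01405 / 2 = 0.007026 mol.
mass = 0.007026 mol x 100.09 g/mol = 0.703 g.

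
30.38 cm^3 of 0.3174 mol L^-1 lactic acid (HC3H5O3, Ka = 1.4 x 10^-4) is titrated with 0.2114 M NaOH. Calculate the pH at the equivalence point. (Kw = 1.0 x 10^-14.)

8.48

n(HC3H5O3) = 0.3174 x 0.03038 = 0.009643 mol; V(NaOH) at equivalence = 0.009643/0.2114 = 0.04561 L.
At equivalence all the acid is converted to C3H5O3-; total volume = 0.03038 + 0.04561 = 0.07599 L, so [C3H5O3-] = 0.009643/0.07599 = 0.1269 M.
Kb = Kw/Ka = 1.0e-14 / 1.4 x 10^-4 = 7.14e-11.
[OH^-] = sqrt(Kb x [C3H5O3-]) = sqrt(7.14e-11 x 0.1269) = 3.01e-6 M.
pOH = 5.52, so pH = 14.00 - 5.52 = 8.48.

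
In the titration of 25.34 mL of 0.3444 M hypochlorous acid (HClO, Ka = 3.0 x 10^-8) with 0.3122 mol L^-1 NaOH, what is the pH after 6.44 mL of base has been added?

Initial n(HClO) = 0.3444 x 0.02534 = 0.008727 mol.
n(NaOH) added = 0.3122 x 0.006440 = 0.002011 mol, converting that many moles of HClO to ClO-.
Remaining n(HClO) = 0.006717 mol; n(ClO-) = 0.002011 mol.
By Henderson-Hasselbalch, pH = pKa + log([A^-]/[HA]) = 7.52 + log(0.002011/0.006717) = 7.52 + (-0.52) = 7.00.

7.00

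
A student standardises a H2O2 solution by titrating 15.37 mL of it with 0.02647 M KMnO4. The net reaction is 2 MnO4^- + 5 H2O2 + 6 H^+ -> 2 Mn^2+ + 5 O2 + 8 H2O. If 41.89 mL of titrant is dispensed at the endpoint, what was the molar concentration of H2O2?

n(KMnO4) = 0.02647 x 0.04189 = 0.001109 mol.
From the balanced equation, 2 mol KMnO4 reacts with 5 mol H2O2, so n(H2O2) = 0.001109 x 5/2 = 0.002772 mol.
[H2O2] = 0.002772 / 0.01537 L = 0.180 M.

0.180 M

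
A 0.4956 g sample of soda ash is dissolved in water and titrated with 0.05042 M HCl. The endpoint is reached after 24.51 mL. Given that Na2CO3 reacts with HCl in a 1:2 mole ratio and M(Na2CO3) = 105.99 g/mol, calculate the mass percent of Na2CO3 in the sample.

n(HCl) = 0.05042 x 0.02451 = 0.001236 mol.
n(Na2CO3) = 0.001236 / 2 = 0.0006179 mol.
mass of Na2CO3 = 0.0006179 x 105.99 = 0.06549 g.
% purity = 0.06549 / 0.4956 x 100 = 13.2%.

13.2%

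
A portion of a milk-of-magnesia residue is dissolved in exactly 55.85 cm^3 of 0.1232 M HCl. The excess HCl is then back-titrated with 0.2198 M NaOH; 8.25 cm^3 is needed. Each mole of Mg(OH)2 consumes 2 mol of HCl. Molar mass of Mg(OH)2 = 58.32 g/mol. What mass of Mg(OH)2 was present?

Total n(HCl) added = 0.1232 x 0.05585 = 0.006881 mol.
n(NaOH) used = 0.2198 x 0.008250 = 0.001813 mol, which equals the excess n(HCl).
So n(HCl) consumed by the sample = 0.006881 - 0.001813 = 0.005067 mol.
n(Mg(OH)2) = 0.005067 / 2 = 0.002534 mol.
mass = 0.002534 mol x 58.32 g/mol = 0.148 g.

0.148 g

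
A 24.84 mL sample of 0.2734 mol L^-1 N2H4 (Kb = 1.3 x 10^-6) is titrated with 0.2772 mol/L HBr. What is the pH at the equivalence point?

4.49

n(N2H4) = 0.2734 x 0.02484 = 0.006791 mol; V(HBr) at equivalence = 0.006791/0.2772 = 0.02450 L.
At equivalence the base is fully converted to N2H5+; total volume = 0.04934 L, so [N2H5+] = 0.006791/0.04934 = 0.1376 M.
Ka(N2H5+) = Kw/Kb = 1.0e-14 / 1.3 x 10^-6 = 7.69e-9.
[H^+] = sqrt(Ka x [N2H5+]) = sqrt(7.69e-9 x 0.1376) = 3.25e-5 M.
pH = -log(3.25e-5) = 4.49.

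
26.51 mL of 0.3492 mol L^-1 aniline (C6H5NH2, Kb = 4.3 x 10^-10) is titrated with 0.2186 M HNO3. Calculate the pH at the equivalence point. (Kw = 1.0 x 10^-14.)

2.75

n(C6H5NH2) = 0.3492 x 0.02651 = 0.009257 mol; V(HNO3) at equivalence = 0.009257/0.2186 = 0.04235 L.
At equivalence the base is fully converted to C6H5NH3+; total volume = 0.06886 L, so [C6H5NH3+] = 0.009257/0.06886 = 0.1344 M.
Ka(C6H5NH3+) = Kw/Kb = 1.0e-14 / 4.3 x 10^-10 = 2.33e-5.
[H^+] = sqrt(Ka x [C6H5NH3+]) = sqrt(2.33e-5 x 0.1344) = 0.00177 M.
pH = -log(0.00177) = 2.75.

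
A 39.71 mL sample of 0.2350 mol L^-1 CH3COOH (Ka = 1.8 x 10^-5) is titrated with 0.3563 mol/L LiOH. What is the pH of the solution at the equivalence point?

n(CH3COOH) = 0.2350 x 0.03971 = 0.009332 mol; V(LiOH) at equivalence = 0.009332/0.3563 = 0.02619 L.
At equivalence all the acid is converted to CH3COO-; total volume = 0.03971 + 0.02619 = 0.06590 L, so [CH3COO-] = 0.009332/0.06590 = 0.1416 M.
Kb = Kw/Ka = 1.0e-14 / 1.8 x 10^-5 = 5.56e-10.
[OH^-] = sqrt(Kb x [CH3COO-]) = sqrt(5.56e-10 x 0.1416) = 8.87e-6 M.
pOH = 5.05, so pH = 14.00 - 5.05 = 8.95.

8.95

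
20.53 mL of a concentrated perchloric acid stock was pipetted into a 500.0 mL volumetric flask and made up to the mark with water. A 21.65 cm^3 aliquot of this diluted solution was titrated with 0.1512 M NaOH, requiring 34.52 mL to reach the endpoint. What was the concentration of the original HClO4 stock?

5.87 M

n(NaOH) = 0.1512 x 0.03452 = 0.005219 mol.
n(HClO4) in the aliquot = 0.005219 mol.
[diluted HClO4] = 0.005219 / 0.02165 = 0.2411 M.
Dilution factor = 500.0/20.53 = 24.35, so [stock] = 0.2411 x 24.35 = 5.87 M.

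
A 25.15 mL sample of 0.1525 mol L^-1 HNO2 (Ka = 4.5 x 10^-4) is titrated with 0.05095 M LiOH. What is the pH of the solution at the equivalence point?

n(HNO2) = 0.1525 x 0.02515 = 0.003835 mol; V(LiOH) at equivalence = 0.003835/0.05095 = 0.07528 L.
At equivalence all the acid is converted to NO2-; total volume = 0.02515 + 0.07528 = 0.1004 L, so [NO2-] = 0.003835/0.1004 = 0.03819 M.
Kb = Kw/Ka = 1.0e-14 / 4.5 x 10^-4 = 2.22e-11.
[OH^-] = sqrt(Kb x [NO2-]) = sqrt(2.22e-11 x 0.03819) = 9.21e-7 M.
pOH = 6.04, so pH = 14.00 - 6.04 = 7.96.

7.96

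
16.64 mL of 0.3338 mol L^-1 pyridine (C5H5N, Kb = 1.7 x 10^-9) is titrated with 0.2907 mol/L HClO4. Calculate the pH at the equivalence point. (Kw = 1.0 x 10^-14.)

n(C5H5N) = 0.3338 x 0.01664 = 0.005554 mol; V(HClO4) at equivalence = 0.005554/0.2907 = 0.01911 L.
At equivalence the base is fully converted to C5H5NH+; total volume = 0.03575 L, so [C5H5NH+] = 0.005554/0.03575 = 0.1554 M.
Ka(C5H5NH+) = Kw/Kb = 1.0e-14 / 1.7 x 10^-9 = 5.88e-6.
[H^+] = sqrt(Ka x [C5H5NH+]) = sqrt(5.88e-6 x 0.1554) = 0.000956 M.
pH = -log(0.000956) = 3.02.

3.02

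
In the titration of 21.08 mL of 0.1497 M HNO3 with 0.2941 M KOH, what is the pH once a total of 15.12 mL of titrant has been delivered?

n(acid) = 0.1497 x 0.02108 = 0.003156 mol; n(KOH) added = 0.2941 x 0.01512 = 0.004447 mol.
Base is in excess by 0.004447 - 0.003156 = 0.001291 mol in a total volume of 0.03620 L.
[OH^-] = 0.001291/0.03620 = 0.03567 M, so pOH = 1.45 and pH = 14.00 - 1.45 = 12.55.

12.55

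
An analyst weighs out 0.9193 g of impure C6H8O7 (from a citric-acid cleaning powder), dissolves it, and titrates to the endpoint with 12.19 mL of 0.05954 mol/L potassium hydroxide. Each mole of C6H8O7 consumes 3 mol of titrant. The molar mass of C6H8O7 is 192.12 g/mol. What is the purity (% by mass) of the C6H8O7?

n(KOH) = 0.05954 x 0.01219 = 0.0007258 mol.
n(C6H8O7) = 0.0007258 / 3 = 0.0002419 mol.
mass of C6H8O7 = 0.0002419 x 192.12 = 0.04648 g.
% purity = 0.04648 / 0.9193 x 100 = 5.06%.

5.06%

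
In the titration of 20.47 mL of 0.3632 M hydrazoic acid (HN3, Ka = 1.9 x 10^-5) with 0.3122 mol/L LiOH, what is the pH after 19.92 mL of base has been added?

5.43

Initial n(HN3) = 0.3632 x 0.02047 = 0.007435 mol.
n(LiOH) added = 0.3122 x 0.01992 = 0.006219 mol, converting that many moles of HN3 to N3-.
Remaining n(HN3) = 0.001216 mol; n(N3-) = 0.006219 mol.
By Henderson-Hasselbalch, pH = pKa + log([A^-]/[HA]) = 4.72 + log(0.006219/0.001216) = 4.72 + (+0.71) = 5.43.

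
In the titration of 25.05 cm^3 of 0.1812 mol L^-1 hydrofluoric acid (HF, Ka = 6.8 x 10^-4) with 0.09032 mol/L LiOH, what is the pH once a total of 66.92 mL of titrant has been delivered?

12.21

n(acid) = 0.1812 x 0.02505 = 0.004539 mol; n(LiOH) added = 0.09032 x 0.06692 = 0.006044 mol.
Base is in excess by 0.006044 - 0.004539 = 0.001505 mol in a total volume of 0.09197 L.
[OH^-] = 0.001505/0.09197 = 0.01637 M, so pOH = 1.79 and pH = 14.00 - 1.79 = 12.21.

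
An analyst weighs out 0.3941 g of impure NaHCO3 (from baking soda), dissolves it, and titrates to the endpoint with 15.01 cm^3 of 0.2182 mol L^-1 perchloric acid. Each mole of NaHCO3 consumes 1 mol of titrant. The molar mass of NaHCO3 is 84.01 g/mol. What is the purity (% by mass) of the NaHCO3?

69.8%

n(HClO4) = 0.2182 x 0.01501 = 0.003275 mol.
n(NaHCO3) = 0.003275 / 1 = 0.003275 mol.
mass of NaHCO3 = 0.003275 x 84.01 = 0.2751 g.
% purity = 0.2751 / 0.3941 x 100 = 69.8%.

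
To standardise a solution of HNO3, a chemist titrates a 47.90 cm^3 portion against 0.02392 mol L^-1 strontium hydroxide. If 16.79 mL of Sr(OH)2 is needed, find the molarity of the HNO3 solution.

0.0168 M

n(Sr(OH)2) delivered = 0.02392 x 0.01679 = 0.0004016 mol.
The reaction is 2 HNO3 + 1 Sr(OH)2, so n(HNO3) = 0.0004016 x 2/1 = 0.0008032 mol.
[HNO3] = 0.0008032 mol / 0.04790 L = 0.0168 M.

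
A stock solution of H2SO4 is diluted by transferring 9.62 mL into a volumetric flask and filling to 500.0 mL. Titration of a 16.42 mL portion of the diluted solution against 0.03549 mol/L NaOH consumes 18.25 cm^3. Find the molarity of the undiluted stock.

1.03 M

n(NaOH) = 0.03549 x 0.01825 = 0.0006477 mol.
n(H2SO4) in the aliquot = 0.0006477 x 1/2 = 0.0003238 mol.
[diluted H2SO4] = 0.0003238 / 0.01642 = 0.01972 M.
Dilution factor = 500.0/9.620 = 51.98, so [stock] = 0.01972 x 51.98 = 1.03 M.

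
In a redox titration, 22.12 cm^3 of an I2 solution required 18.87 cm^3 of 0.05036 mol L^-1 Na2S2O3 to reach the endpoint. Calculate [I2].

n(Na2S2O3) = 0.05036 x 0.01887 = 0.0009503 mol.
From the balanced equation, 2 mol Na2S2O3 reacts with 1 mol I2, so n(I2) = 0.0009503 x 1/2 = 0.0004751 mol.
[I2] = 0.0004751 / 0.02212 L = 0.0215 M.

0.0215 M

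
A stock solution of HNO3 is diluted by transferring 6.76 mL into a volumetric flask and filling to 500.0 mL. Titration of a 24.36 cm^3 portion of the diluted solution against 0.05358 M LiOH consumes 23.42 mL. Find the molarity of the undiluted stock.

3.81 M

n(LiOH) = 0.05358 x 0.02342 = 0.001255 mol.
n(HNO3) in the aliquot = 0.001255 mol.
[diluted HNO3] = 0.001255 / 0.02436 = 0.05151 M.
Dilution factor = 500.0/6.760 = 73.96, so [stock] = 0.05151 x 73.96 = 3.81 M.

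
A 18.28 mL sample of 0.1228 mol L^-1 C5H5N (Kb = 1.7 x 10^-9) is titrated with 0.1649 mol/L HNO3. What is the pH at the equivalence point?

n(C5H5N) = 0.1228 x 0.01828 = 0.002245 mol; V(HNO3) at equivalence = 0.002245/0.1649 = 0.01361 L.
At equivalence the base is fully converted to C5H5NH+; total volume = 0.03189 L, so [C5H5NH+] = 0.002245/0.03189 = 0.07038 M.
Ka(C5H5NH+) = Kw/Kb = 1.0e-14 / 1.7 x 10^-9 = 5.88e-6.
[H^+] = sqrt(Ka x [C5H5NH+]) = sqrt(5.88e-6 x 0.07038) = 0.000643 M.
pH = -log(0.000643) = 3.19.

3.19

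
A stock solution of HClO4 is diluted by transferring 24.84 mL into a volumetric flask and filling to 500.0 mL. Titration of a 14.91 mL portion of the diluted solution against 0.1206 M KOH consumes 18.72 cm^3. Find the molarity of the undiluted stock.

3.05 M

n(KOH) = 0.1206 x 0.01872 = 0.002258 mol.
n(HClO4) in the aliquot = 0.002258 mol.
[diluted HClO4] = 0.002258 / 0.01491 = 0.1514 M.
Dilution factor = 500.0/24.84 = 20.13, so [stock] = 0.1514 x 20.13 = 3.05 M.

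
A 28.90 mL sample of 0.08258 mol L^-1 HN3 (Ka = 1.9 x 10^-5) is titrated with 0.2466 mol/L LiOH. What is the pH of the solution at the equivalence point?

8.76

n(HN3) = 0.08258 x 0.02890 = 0.002387 mol; V(LiOH) at equivalence = 0.002387/0.2466 = 0.009678 L.
At equivalence all the acid is converted to N3-; total volume = 0.02890 + 0.009678 = 0.03858 L, so [N3-] = 0.002387/0.03858 = 0.06186 M.
Kb = Kw/Ka = 1.0e-14 / 1.9 x 10^-5 = 5.26e-10.
[OH^-] = sqrt(Kb x [N3-]) = sqrt(5.26e-10 x 0.06186) = 5.71e-6 M.
pOH = 5.24, so pH = 14.00 - 5.24 = 8.76.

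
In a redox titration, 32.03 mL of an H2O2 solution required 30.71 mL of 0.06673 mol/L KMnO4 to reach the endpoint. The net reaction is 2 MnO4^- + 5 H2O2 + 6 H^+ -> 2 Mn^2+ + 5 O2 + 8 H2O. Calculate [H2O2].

0.160 M

n(KMnO4) = 0.06673 x 0.03071 = 0.002049 mol.
From the balanced equation, 2 mol KMnO4 reacts with 5 mol H2O2, so n(H2O2) = 0.002049 x 5/2 = 0.005123 mol.
[H2O2] = 0.005123 / 0.03203 L = 0.160 M.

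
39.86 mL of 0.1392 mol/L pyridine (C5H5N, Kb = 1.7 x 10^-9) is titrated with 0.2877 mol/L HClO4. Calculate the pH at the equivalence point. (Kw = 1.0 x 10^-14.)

3.13

n(C5H5N) = 0.1392 x 0.03986 = 0.005549 mol; V(HClO4) at equivalence = 0.005549/0.2877 = 0.01929 L.
At equivalence the base is fully converted to C5H5NH+; total volume = 0.05915 L, so [C5H5NH+] = 0.005549/0.05915 = 0.09381 M.
Ka(C5H5NH+) = Kw/Kb = 1.0e-14 / 1.7 x 10^-9 = 5.88e-6.
[H^+] = sqrt(Ka x [C5H5NH+]) = sqrt(5.88e-6 x 0.09381) = 0.000743 M.
pH = -log(0.000743) = 3.13.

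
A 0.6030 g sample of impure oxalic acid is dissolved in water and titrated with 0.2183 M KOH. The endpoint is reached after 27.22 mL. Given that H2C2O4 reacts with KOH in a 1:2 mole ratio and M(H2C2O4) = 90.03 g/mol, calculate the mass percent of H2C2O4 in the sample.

n(KOH) = 0.2183 x 0.02722 = 0.005942 mol.
n(H2C2O4) = 0.005942 / 2 = 0.002971 mol.
mass of H2C2O4 = 0.002971 x 90.03 = 0.2675 g.
% purity = 0.2675 / 0.6030 x 100 = 44.4%.

44.4%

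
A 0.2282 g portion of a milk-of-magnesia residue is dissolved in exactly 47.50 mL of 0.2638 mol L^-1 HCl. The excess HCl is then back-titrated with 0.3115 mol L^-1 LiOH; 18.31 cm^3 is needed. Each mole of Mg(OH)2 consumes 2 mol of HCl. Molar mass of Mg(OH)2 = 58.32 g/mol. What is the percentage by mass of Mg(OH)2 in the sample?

Total n(HCl) added = 0.2638 x 0.04750 = 0.01253 mol.
n(LiOH) used = 0.3115 x 0.01831 = 0.005704 mol, which equals the excess n(HCl).
So n(HCl) consumed by the sample = 0.01253 - 0.005704 = 0.006827 mol.
n(Mg(OH)2) = 0.006827 / 2 = 0.003413 mol.
mass Mg(OH)2 = 0.003413 x 58.32 = 0.1991 g, so %Mg(OH)2 = 0.1991/0.2282 x 100 = 87.2%.

87.2%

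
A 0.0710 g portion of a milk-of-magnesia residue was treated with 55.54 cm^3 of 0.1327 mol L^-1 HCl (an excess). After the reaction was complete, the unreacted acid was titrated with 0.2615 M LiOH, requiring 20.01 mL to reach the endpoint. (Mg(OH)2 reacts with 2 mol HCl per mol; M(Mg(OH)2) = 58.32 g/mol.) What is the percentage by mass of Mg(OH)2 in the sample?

Total n(HCl) added = 0.1327 x 0.05554 = 0.007370 mol.
n(LiOH) used = 0.2615 x 0.02001 = 0.005233 mol, which equals the excess n(HCl).
So n(HCl) consumed by the sample = 0.007370 - 0.005233 = 0.002138 mol.
n(Mg(OH)2) = 0.002138 / 2 = 0.001069 mol.
mass Mg(OH)2 = 0.001069 x 58.32 = 0.06233 g, so %Mg(OH)2 = 0.06233/0.0710 x 100 = 87.8%.

87.8%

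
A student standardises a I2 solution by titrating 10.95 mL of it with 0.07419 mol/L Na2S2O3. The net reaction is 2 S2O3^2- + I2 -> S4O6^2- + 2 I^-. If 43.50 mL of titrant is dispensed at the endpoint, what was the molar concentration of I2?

n(Na2S2O3) = 0.07419 x 0.04350 = 0.003227 mol.
From the balanced equation, 2 mol Na2S2O3 reacts with 1 mol I2, so n(I2) = 0.003227 x 1/2 = 0.001614 mol.
[I2] = 0.001614 / 0.01095 L = 0.147 M.

0.147 M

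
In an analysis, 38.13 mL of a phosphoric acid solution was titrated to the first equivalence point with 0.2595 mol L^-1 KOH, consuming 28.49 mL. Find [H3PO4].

0.194 M

n(KOH) = 0.2595 x 0.02849 = 0.007393 mol.
At the first equivalence point, 1 mol OH^- react per mol H3PO4, so n(H3PO4) = 0.007393 / 1 = 0.007393 mol.
[H3PO4] = 0.007393 / 0.03813 L = 0.194 M.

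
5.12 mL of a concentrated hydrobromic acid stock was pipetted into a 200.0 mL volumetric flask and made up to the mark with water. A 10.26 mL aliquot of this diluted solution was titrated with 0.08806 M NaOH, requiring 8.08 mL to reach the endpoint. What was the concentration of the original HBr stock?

n(NaOH) = 0.08806 x 0.008080 = 0.0007115 mol.
n(HBr) in the aliquot = 0.0007115 mol.
[diluted HBr] = 0.0007115 / 0.01026 = 0.06935 M.
Dilution factor = 200.0/5.120 = 39.06, so [stock] = 0.06935 x 39.06 = 2.71 M.

2.71 M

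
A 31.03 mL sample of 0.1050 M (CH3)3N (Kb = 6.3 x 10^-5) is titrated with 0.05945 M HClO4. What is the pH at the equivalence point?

n((CH3)3N) = 0.1050 x 0.03103 = 0.003258 mol; V(HClO4) at equivalence = 0.003258/0.05945 = 0.05480 L.
At equivalence the base is fully converted to (CH3)3NH+; total volume = 0.08583 L, so [(CH3)3NH+] = 0.003258/0.08583 = 0.03796 M.
Ka((CH3)3NH+) = Kw/Kb = 1.0e-14 / 6.3 x 10^-5 = 1.59e-10.
[H^+] = sqrt(Ka x [(CH3)3NH+]) = sqrt(1.59e-10 x 0.03796) = 2.45e-6 M.
pH = -log(2.45e-6) = 5.61.

5.61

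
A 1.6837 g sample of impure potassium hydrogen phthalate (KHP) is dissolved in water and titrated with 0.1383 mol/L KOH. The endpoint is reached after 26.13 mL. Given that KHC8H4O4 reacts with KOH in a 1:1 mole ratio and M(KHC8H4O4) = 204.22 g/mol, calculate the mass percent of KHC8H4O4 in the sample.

43.8%

n(KOH) = 0.1383 x 0.02613 = 0.003614 mol.
n(KHC8H4O4) = 0.003614 / 1 = 0.003614 mol.
mass of KHC8H4O4 = 0.003614 x 204.22 = 0.7380 g.
% purity = 0.7380 / 1.6837 x 100 = 43.8%.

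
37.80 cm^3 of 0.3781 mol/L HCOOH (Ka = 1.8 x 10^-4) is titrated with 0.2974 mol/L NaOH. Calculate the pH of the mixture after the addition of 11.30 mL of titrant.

Initial n(HCOOH) = 0.3781 x 0.03780 = 0.01429 mol.
n(NaOH) added = 0.2974 x 0.01130 = 0.003361 mol, converting that many moles of HCOOH to HCOO-.
Remaining n(HCOOH) = 0.01093 mol; n(HCOO-) = 0.003361 mol.
By Henderson-Hasselbalch, pH = pKa + log([A^-]/[HA]) = 3.74 + log(0.003361/0.01093) = 3.74 + (-0.51) = 3.23.

3.23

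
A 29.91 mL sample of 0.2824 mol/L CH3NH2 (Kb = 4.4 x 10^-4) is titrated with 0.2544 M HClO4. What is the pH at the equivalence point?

n(CH3NH2) = 0.2824 x 0.02991 = 0.008447 mol; V(HClO4) at equivalence = 0.008447/0.2544 = 0.03320 L.
At equivalence the base is fully converted to CH3NH3+; total volume = 0.06311 L, so [CH3NH3+] = 0.008447/0.06311 = 0.1338 M.
Ka(CH3NH3+) = Kw/Kb = 1.0e-14 / 4.4 x 10^-4 = 2.27e-11.
[H^+] = sqrt(Ka x [CH3NH3+]) = sqrt(2.27e-11 x 0.1338) = 1.74e-6 M.
pH = -log(1.74e-6) = 5.76.

5.76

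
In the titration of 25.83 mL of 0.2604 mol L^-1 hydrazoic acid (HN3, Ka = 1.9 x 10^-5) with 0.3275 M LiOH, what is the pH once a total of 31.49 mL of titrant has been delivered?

n(acid) = 0.2604 x 0.02583 = 0.006726 mol; n(LiOH) added = 0.3275 x 0.03149 = 0.01031 mol.
Base is in excess by 0.01031 - 0.006726 = 0.003587 mol in a total volume of 0.05732 L.
[OH^-] = 0.003587/0.05732 = 0.06258 M, so pOH = 1.20 and pH = 14.00 - 1.20 = 12.80.

12.80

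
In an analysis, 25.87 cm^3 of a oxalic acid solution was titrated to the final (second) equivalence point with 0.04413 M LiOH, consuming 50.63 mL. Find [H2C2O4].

n(LiOH) = 0.04413 x 0.05063 = 0.002234 mol.
At the final (second) equivalence point, 2 mol OH^- react per mol H2C2O4, so n(H2C2O4) = 0.002234 / 2 = 0.001117 mol.
[H2C2O4] = 0.001117 / 0.02587 L = 0.0432 M.

0.0432 M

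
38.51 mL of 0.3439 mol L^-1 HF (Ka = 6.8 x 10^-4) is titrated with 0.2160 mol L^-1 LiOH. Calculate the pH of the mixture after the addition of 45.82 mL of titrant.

3.64

Initial n(HF) = 0.3439 x 0.03851 = 0.01324 mol.
n(LiOH) added = 0.2160 x 0.04582 = 0.009897 mol, converting that many moles of HF to F-.
Remaining n(HF) = 0.003346 mol; n(F-) = 0.009897 mol.
By Henderson-Hasselbalch, pH = pKa + log([A^-]/[HA]) = 3.17 + log(0.009897/0.003346) = 3.17 + (+0.47) = 3.64.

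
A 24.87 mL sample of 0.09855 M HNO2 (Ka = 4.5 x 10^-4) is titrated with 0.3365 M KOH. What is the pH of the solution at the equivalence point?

8.11

n(HNO2) = 0.09855 x 0.02487 = 0.002451 mol; V(KOH) at equivalence = 0.002451/0.3365 = 0.007284 L.
At equivalence all the acid is converted to NO2-; total volume = 0.02487 + 0.007284 = 0.03215 L, so [NO2-] = 0.002451/0.03215 = 0.07623 M.
Kb = Kw/Ka = 1.0e-14 / 4.5 x 10^-4 = 2.22e-11.
[OH^-] = sqrt(Kb x [NO2-]) = sqrt(2.22e-11 x 0.07623) = 1.30e-6 M.
pOH = 5.89, so pH = 14.00 - 5.89 = 8.11.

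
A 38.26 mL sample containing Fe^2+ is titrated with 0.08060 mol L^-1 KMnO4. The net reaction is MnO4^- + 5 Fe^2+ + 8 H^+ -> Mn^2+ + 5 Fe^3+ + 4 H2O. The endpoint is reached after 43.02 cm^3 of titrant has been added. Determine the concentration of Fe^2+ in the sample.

0.453 M

n(KMnO4) = 0.08060 x 0.04302 = 0.003467 mol.
From the balanced equation, 1 mol KMnO4 reacts with 5 mol Fe^2+, so n(Fe^2+) = 0.003467 x 5/1 = 0.01734 mol.
[Fe^2+] = 0.01734 / 0.03826 L = 0.453 M.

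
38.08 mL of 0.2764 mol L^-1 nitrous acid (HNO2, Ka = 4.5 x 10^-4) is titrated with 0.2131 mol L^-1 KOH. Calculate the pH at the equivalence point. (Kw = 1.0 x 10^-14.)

n(HNO2) = 0.2764 x 0.03808 = 0.01053 mol; V(KOH) at equivalence = 0.01053/0.2131 = 0.04939 L.
At equivalence all the acid is converted to NO2-; total volume = 0.03808 + 0.04939 = 0.08747 L, so [NO2-] = 0.01053/0.08747 = 0.1203 M.
Kb = Kw/Ka = 1.0e-14 / 4.5 x 10^-4 = 2.22e-11.
[OH^-] = sqrt(Kb x [NO2-]) = sqrt(2.22e-11 x 0.1203) = 1.64e-6 M.
pOH = 5.79, so pH = 14.00 - 5.79 = 8.21.

8.21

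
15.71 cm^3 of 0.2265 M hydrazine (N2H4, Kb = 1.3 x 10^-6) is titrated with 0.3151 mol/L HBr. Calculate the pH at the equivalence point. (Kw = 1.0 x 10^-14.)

n(N2H4) = 0.2265 x 0.01571 = 0.003558 mol; V(HBr) at equivalence = 0.003558/0.3151 = 0.01129 L.
At equivalence the base is fully converted to N2H5+; total volume = 0.02700 L, so [N2H5+] = 0.003558/0.02700 = 0.1318 M.
Ka(N2H5+) = Kw/Kb = 1.0e-14 / 1.3 x 10^-6 = 7.69e-9.
[H^+] = sqrt(Ka x [N2H5+]) = sqrt(7.69e-9 x 0.1318) = 3.18e-5 M.
pH = -log(3.18e-5) = 4.50.

4.50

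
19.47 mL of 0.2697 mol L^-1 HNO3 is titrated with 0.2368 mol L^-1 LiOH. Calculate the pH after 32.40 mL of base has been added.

n(acid) = 0.2697 x 0.01947 = 0.005251 mol; n(LiOH) added = 0.2368 x 0.03240 = 0.007672 mol.
Base is in excess by 0.007672 - 0.005251 = 0.002421 mol in a total volume of 0.05187 L.
[OH^-] = 0.002421/0.05187 = 0.04668 M, so pOH = 1.33 and pH = 14.00 - 1.33 = 12.67.

12.67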